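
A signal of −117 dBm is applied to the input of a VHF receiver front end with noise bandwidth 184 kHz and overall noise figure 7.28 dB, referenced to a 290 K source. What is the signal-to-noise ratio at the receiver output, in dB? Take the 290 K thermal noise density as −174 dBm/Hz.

−2.9 dB

Noise floor: N = −174 + 10 log₁₀(B) + NF
10 log₁₀(1.84×10⁵) = 52.65 dB
N = −174 + 52.65 + 7.28 = −114.07 dBm
SNR = P_sig − N = −117 − (−114.07) = −2.93 dB → −2.9 dB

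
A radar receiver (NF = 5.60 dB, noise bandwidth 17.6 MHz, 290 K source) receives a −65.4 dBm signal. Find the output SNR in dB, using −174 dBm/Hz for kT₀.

30.5 dB

Noise floor: N = −174 + 10 log₁₀(B) + NF
10 log₁₀(1.76×10⁷) = 72.46 dB
N = −174 + 72.46 + 5.60 = −95.94 dBm
SNR = P_sig − N = −65.4 − (−95.94) = 30.54 dB → 30.5 dB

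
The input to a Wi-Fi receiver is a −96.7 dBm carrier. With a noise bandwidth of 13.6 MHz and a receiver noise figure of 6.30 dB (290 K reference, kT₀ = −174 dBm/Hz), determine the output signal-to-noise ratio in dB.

−0.3 dB

Noise floor: N = −174 + 10 log₁₀(B) + NF
10 log₁₀(1.36×10⁷) = 71.34 dB
N = −174 + 71.34 + 6.30 = −96.36 dBm
SNR = P_sig − N = −96.7 − (−96.36) = −0.34 dB → −0.3 dB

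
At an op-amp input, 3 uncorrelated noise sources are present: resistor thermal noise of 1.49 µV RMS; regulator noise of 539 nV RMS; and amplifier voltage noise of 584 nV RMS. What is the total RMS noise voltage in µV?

1.69 µV

Uncorrelated sources add in power (mean-square): V_tot = √(ΣV_i²)
V_tot = √[(1.49×10⁻⁶)² + (5.39×10⁻⁷)² + (5.84×10⁻⁷)²] = 1.69×10⁻⁶ V = 1.69 µV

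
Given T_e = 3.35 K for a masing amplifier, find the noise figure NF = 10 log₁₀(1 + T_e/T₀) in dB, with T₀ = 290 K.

0.050 dB

F = 1 + T_e/T₀ = 1 + 3.35/290 = 1.01155
NF = 10 log₁₀(1.01155) = 0.050 dB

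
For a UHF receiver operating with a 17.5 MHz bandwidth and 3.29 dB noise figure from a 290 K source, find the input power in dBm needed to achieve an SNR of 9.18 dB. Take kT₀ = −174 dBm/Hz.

−89.1 dBm

Sensitivity = −174 + 10 log₁₀(B) + NF + SNR_min
= −174 + 72.43 + 3.29 + 9.18
= −89.10 dBm → −89.1 dBm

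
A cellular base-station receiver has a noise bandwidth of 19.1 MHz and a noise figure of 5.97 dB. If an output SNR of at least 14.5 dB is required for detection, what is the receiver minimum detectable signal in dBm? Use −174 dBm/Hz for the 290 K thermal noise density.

Sensitivity = −174 + 10 log₁₀(B) + NF + SNR_min
= −174 + 72.81 + 5.97 + 14.5
= −80.72 dBm → −80.7 dBm

−80.7 dBm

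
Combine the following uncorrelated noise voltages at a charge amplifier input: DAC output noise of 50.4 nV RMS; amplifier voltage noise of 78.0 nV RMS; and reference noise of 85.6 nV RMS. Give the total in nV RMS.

126 nV

Uncorrelated sources add in power (mean-square): V_tot = √(ΣV_i²)
V_tot = √[(5.04×10⁻⁸)² + (7.80×10⁻⁸)² + (8.56×10⁻⁸)²] = 1.26×10⁻⁷ V = 126 nV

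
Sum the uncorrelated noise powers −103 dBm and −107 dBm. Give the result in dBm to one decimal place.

Convert to linear, add, convert back:
P₁ = 5.01×10⁻¹⁴ W, P₂ = 2.00×10⁻¹⁴ W
P_tot = 7.01×10⁻¹⁴ W → 10 log₁₀(P_tot / 10⁻³) = −101.5 dBm

−101.5 dBm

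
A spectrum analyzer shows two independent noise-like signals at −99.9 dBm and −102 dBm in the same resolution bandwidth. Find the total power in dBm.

−97.8 dBm

Convert to linear, add, convert back:
P₁ = 1.02×10⁻¹³ W, P₂ = 6.31×10⁻¹⁴ W
P_tot = 1.65×10⁻¹³ W → 10 log₁₀(P_tot / 10⁻³) = −97.8 dBm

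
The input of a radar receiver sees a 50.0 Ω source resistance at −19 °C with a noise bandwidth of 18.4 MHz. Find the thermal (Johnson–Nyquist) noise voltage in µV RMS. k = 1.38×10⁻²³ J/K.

3.59 µV

T = −19 °C + 273.15 = 254.15 K
V_n = √(4kTRB)
4kTRB = 4 × 1.38×10⁻²³ × 254.15 × 5.00×10¹ × 1.84×10⁷ = 1.29×10⁻¹¹ V²
V_n = √(1.29×10⁻¹¹) = 3.59×10⁻⁶ V = 3.59 µV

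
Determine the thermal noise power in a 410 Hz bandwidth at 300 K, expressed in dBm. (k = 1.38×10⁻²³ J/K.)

P_n = kTB = 1.38×10⁻²³ × 300 × 4.10×10² = 1.70×10⁻¹⁸ W
In dBm: 10 log₁₀(1.70×10⁻¹⁸ / 10⁻³) = −147.7 dBm

−147.7 dBm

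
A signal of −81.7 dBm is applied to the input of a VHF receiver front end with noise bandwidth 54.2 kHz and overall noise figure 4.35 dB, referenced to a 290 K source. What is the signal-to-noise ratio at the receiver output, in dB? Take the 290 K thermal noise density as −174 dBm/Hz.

40.6 dB

Noise floor: N = −174 + 10 log₁₀(B) + NF
10 log₁₀(5.42×10⁴) = 47.34 dB
N = −174 + 47.34 + 4.35 = −122.31 dBm
SNR = P_sig − N = −81.7 − (−122.31) = 40.61 dB → 40.6 dB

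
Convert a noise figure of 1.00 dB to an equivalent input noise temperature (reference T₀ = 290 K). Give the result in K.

75.1 K

F = 10^(1.00/10) = 1.25893
T_e = (F − 1)·T₀ = (1.25893 − 1) × 290 = 75.1 K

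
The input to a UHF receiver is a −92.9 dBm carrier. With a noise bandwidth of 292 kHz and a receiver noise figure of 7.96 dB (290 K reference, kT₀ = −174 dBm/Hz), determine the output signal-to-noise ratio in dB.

18.5 dB

Noise floor: N = −174 + 10 log₁₀(B) + NF
10 log₁₀(2.92×10⁵) = 54.65 dB
N = −174 + 54.65 + 7.96 = −111.39 dBm
SNR = P_sig − N = −92.9 − (−111.39) = 18.49 dB → 18.5 dB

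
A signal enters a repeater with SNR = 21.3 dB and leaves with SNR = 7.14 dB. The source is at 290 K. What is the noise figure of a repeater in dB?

14.16 dB

NF (dB) = SNR_in(dB) − SNR_out(dB) when the source is at T₀
NF = 21.3 − 7.14 = 14.16 dB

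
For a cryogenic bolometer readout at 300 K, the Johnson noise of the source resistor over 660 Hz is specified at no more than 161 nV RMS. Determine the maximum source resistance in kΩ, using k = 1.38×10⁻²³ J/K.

2.37 kΩ

Johnson–Nyquist: V_n = √(4kTRB) ⇒ R = V_n² / (4kTB)
4kTB = 4 × 1.38×10⁻²³ × 300 × 6.60×10² = 1.09×10⁻¹⁷
R = (1.61×10⁻⁷)² / 1.09×10⁻¹⁷ = 2.37×10³ Ω = 2.37 kΩ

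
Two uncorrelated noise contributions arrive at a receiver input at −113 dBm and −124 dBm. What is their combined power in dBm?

−112.7 dBm

Convert to linear, add, convert back:
P₁ = 5.01×10⁻¹⁵ W, P₂ = 3.98×10⁻¹⁶ W
P_tot = 5.41×10⁻¹⁵ W → 10 log₁₀(P_tot / 10⁻³) = −112.7 dBm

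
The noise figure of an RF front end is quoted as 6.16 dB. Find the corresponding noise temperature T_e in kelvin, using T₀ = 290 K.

908 K

F = 10^(6.16/10) = 4.13048
T_e = (F − 1)·T₀ = (4.13048 − 1) × 290 = 908 K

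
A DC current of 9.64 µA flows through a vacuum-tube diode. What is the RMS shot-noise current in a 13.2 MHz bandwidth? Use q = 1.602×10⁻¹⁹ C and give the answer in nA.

I_n = √(2qI·B)
2qI·B = 2 × 1.602×10⁻¹⁹ × 9.64×10⁻⁶ × 1.32×10⁷ = 4.08×10⁻¹⁷ A²
I_n = √(4.08×10⁻¹⁷) = 6.39×10⁻⁹ A = 6.39 nA

6.39 nA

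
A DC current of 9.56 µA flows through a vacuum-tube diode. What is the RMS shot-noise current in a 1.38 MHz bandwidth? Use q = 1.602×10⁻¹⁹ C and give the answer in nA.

I_n = √(2qI·B)
2qI·B = 2 × 1.602×10⁻¹⁹ × 9.56×10⁻⁶ × 1.38×10⁶ = 4.23×10⁻¹⁸ A²
I_n = √(4.23×10⁻¹⁸) = 2.06×10⁻⁹ A = 2.06 nA

2.06 nA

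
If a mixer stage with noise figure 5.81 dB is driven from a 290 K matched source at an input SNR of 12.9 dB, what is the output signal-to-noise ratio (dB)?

By definition F = SNR_in/SNR_out, so in dB: SNR_out = SNR_in − NF
SNR_out = 12.9 − 5.81 = 7.09 dB

7.09 dB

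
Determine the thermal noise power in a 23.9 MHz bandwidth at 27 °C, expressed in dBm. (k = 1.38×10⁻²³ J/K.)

−100.0 dBm

T = 27 °C + 273.15 = 300.15 K
P_n = kTB = 1.38×10⁻²³ × 300.15 × 2.39×10⁷ = 9.90×10⁻¹⁴ W
In dBm: 10 log₁₀(9.90×10⁻¹⁴ / 10⁻³) = −100.0 dBm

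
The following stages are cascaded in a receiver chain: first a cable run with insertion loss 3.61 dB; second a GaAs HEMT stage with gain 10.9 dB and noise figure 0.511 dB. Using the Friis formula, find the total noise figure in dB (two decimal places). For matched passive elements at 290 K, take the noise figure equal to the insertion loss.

4.12 dB

Convert to linear (a loss of L dB is a gain of −L dB): F_i = 10^(NF_i/10), G_i = 10^(G_i,dB/10)
  Stage 1: F_1 = 10^(3.61/10) = 2.296, G_1 = 10^(−3.61/10) = 0.4355
  Stage 2: F_2 = 10^(0.511/10) = 1.125, G_2 = 10^(10.9/10) = 12.30
Friis cascade:
  F = 2.296 + (1.125 − 1)/0.4355 = 2.583
NF = 10 log₁₀(2.583) = 4.12 dB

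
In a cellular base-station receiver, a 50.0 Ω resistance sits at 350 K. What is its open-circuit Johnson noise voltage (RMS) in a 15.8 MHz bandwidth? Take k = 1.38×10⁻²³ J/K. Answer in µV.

3.91 µV

V_n = √(4kTRB)
4kTRB = 4 × 1.38×10⁻²³ × 350 × 5.00×10¹ × 1.58×10⁷ = 1.53×10⁻¹¹ V²
V_n = √(1.53×10⁻¹¹) = 3.91×10⁻⁶ V = 3.91 µV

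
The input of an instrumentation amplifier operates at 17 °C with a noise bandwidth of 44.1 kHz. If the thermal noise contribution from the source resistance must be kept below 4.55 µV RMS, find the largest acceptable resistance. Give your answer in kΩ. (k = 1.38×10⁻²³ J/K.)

29.3 kΩ

T = 17 °C + 273.15 = 290.15 K
Johnson–Nyquist: V_n = √(4kTRB) ⇒ R = V_n² / (4kTB)
4kTB = 4 × 1.38×10⁻²³ × 290.15 × 4.41×10⁴ = 7.06×10⁻¹⁶
R = (4.55×10⁻⁶)² / 7.06×10⁻¹⁶ = 2.93×10⁴ Ω = 29.3 kΩ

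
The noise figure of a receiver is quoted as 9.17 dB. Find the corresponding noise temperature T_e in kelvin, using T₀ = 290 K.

2106 K

F = 10^(9.17/10) = 8.26038
T_e = (F − 1)·T₀ = (8.26038 − 1) × 290 = 2106 K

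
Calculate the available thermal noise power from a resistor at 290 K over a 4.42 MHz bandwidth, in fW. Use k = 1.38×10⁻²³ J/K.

P_n = kTB = 1.38×10⁻²³ × 290 × 4.42×10⁶ = 1.77×10⁻¹⁴ W = 17.7 fW

17.7 fW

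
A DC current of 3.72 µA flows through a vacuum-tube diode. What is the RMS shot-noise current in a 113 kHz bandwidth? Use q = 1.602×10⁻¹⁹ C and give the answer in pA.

I_n = √(2qI·B)
2qI·B = 2 × 1.602×10⁻¹⁹ × 3.72×10⁻⁶ × 1.13×10⁵ = 1.35×10⁻¹⁹ A²
I_n = √(1.35×10⁻¹⁹) = 3.67×10⁻¹⁰ A = 367 pA

367 pA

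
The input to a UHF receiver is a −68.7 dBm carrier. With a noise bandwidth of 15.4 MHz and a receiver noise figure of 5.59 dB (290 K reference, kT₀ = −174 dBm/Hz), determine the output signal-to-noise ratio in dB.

27.8 dB

Noise floor: N = −174 + 10 log₁₀(B) + NF
10 log₁₀(1.54×10⁷) = 71.88 dB
N = −174 + 71.88 + 5.59 = −96.53 dBm
SNR = P_sig − N = −68.7 − (−96.53) = 27.83 dB → 27.8 dB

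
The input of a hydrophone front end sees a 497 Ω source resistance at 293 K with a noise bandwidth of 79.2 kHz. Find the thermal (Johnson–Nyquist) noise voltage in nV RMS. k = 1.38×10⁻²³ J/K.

798 nV

V_n = √(4kTRB)
4kTRB = 4 × 1.38×10⁻²³ × 293 × 4.97×10² × 7.92×10⁴ = 6.37×10⁻¹³ V²
V_n = √(6.37×10⁻¹³) = 7.98×10⁻⁷ V = 798 nV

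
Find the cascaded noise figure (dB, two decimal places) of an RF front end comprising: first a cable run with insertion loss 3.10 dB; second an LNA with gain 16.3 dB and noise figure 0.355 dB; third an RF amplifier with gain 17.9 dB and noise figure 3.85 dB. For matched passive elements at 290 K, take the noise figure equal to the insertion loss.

3.59 dB

Convert to linear (a loss of L dB is a gain of −L dB): F_i = 10^(NF_i/10), G_i = 10^(G_i,dB/10)
  Stage 1: F_1 = 10^(3.10/10) = 2.042, G_1 = 10^(−3.10/10) = 0.4898
  Stage 2: F_2 = 10^(0.355/10) = 1.085, G_2 = 10^(16.3/10) = 42.66
  Stage 3: F_3 = 10^(3.85/10) = 2.427, G_3 = 10^(17.9/10) = 61.66
Friis cascade:
  F = 2.042 + (1.085 − 1)/0.4898 + (2.427 − 1)/20.89 = 2.284
NF = 10 log₁₀(2.284) = 3.59 dB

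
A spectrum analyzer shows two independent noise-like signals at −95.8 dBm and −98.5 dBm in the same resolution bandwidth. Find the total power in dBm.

Convert to linear, add, convert back:
P₁ = 2.63×10⁻¹³ W, P₂ = 1.41×10⁻¹³ W
P_tot = 4.04×10⁻¹³ W → 10 log₁₀(P_tot / 10⁻³) = −93.9 dBm

−93.9 dBm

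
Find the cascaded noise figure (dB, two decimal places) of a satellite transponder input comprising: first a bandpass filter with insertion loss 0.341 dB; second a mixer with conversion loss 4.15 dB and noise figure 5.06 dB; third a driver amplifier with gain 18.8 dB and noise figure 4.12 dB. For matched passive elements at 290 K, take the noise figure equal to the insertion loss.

8.99 dB

Convert to linear (a loss of L dB is a gain of −L dB): F_i = 10^(NF_i/10), G_i = 10^(G_i,dB/10)
  Stage 1: F_1 = 10^(0.341/10) = 1.082, G_1 = 10^(−0.341/10) = 0.9245
  Stage 2: F_2 = 10^(5.06/10) = 3.206, G_2 = 10^(−4.15/10) = 0.3846
  Stage 3: F_3 = 10^(4.12/10) = 2.582, G_3 = 10^(18.8/10) = 75.86
Friis cascade:
  F = 1.082 + (3.206 − 1)/0.9245 + (2.582 − 1)/0.3555 = 7.918
NF = 10 log₁₀(7.918) = 8.99 dB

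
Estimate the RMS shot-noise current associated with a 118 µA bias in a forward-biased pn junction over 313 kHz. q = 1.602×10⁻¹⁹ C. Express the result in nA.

I_n = √(2qI·B)
2qI·B = 2 × 1.602×10⁻¹⁹ × 1.18×10⁻⁴ × 3.13×10⁵ = 1.18×10⁻¹⁷ A²
I_n = √(1.18×10⁻¹⁷) = 3.44×10⁻⁹ A = 3.44 nA

3.44 nA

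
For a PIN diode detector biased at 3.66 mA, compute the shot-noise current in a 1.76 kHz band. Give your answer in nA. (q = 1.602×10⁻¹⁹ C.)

I_n = √(2qI·B)
2qI·B = 2 × 1.602×10⁻¹⁹ × 3.66×10⁻³ × 1.76×10³ = 2.06×10⁻¹⁸ A²
I_n = √(2.06×10⁻¹⁸) = 1.44×10⁻⁹ A = 1.44 nA

1.44 nA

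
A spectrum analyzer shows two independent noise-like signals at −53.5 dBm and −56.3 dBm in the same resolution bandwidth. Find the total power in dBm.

−51.7 dBm

Convert to linear, add, convert back:
P₁ = 4.47×10⁻⁹ W, P₂ = 2.34×10⁻⁹ W
P_tot = 6.81×10⁻⁹ W → 10 log₁₀(P_tot / 10⁻³) = −51.7 dBm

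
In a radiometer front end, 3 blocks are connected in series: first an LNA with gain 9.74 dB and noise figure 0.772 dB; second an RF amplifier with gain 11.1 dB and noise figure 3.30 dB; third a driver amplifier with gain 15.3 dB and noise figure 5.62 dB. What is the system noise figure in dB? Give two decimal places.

Convert to linear (a loss of L dB is a gain of −L dB): F_i = 10^(NF_i/10), G_i = 10^(G_i,dB/10)
  Stage 1: F_1 = 10^(0.772/10) = 1.195, G_1 = 10^(9.74/10) = 9.419
  Stage 2: F_2 = 10^(3.30/10) = 2.138, G_2 = 10^(11.1/10) = 12.88
  Stage 3: F_3 = 10^(5.62/10) = 3.648, G_3 = 10^(15.3/10) = 33.88
Friis cascade:
  F = 1.195 + (2.138 − 1)/9.419 + (3.648 − 1)/121.3 = 1.337
NF = 10 log₁₀(1.337) = 1.26 dB

1.26 dB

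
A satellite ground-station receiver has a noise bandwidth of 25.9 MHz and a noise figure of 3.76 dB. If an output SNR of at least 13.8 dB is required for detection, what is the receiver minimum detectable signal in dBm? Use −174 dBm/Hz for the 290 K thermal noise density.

Sensitivity = −174 + 10 log₁₀(B) + NF + SNR_min
= −174 + 74.13 + 3.76 + 13.8
= −82.31 dBm → −82.3 dBm

−82.3 dBm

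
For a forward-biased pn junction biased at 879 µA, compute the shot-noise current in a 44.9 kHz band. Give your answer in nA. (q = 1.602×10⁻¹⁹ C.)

I_n = √(2qI·B)
2qI·B = 2 × 1.602×10⁻¹⁹ × 8.79×10⁻⁴ × 4.49×10⁴ = 1.26×10⁻¹⁷ A²
I_n = √(1.26×10⁻¹⁷) = 3.56×10⁻⁹ A = 3.56 nA

3.56 nA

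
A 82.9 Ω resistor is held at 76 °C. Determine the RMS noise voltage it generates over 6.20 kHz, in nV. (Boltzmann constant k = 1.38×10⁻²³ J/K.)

T = 76 °C + 273.15 = 349.15 K
V_n = √(4kTRB)
4kTRB = 4 × 1.38×10⁻²³ × 349.15 × 8.29×10¹ × 6.20×10³ = 9.91×10⁻¹⁵ V²
V_n = √(9.91×10⁻¹⁵) = 9.95×10⁻⁸ V = 99.5 nV

99.5 nV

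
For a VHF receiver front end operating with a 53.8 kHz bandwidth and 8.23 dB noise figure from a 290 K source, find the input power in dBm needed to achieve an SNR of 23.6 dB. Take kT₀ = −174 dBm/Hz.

Sensitivity = −174 + 10 log₁₀(B) + NF + SNR_min
= −174 + 47.31 + 8.23 + 23.6
= −94.86 dBm → −94.9 dBm

−94.9 dBm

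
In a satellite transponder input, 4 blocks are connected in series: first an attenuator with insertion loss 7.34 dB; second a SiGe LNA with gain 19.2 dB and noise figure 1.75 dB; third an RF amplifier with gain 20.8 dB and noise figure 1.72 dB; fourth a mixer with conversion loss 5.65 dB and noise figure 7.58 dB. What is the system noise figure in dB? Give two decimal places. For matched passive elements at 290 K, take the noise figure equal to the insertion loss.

Convert to linear (a loss of L dB is a gain of −L dB): F_i = 10^(NF_i/10), G_i = 10^(G_i,dB/10)
  Stage 1: F_1 = 10^(7.34/10) = 5.420, G_1 = 10^(−7.34/10) = 0.1845
  Stage 2: F_2 = 10^(1.75/10) = 1.496, G_2 = 10^(19.2/10) = 83.18
  Stage 3: F_3 = 10^(1.72/10) = 1.486, G_3 = 10^(20.8/10) = 120.2
  Stage 4: F_4 = 10^(7.58/10) = 5.728, G_4 = 10^(−5.65/10) = 0.2723
Friis cascade:
  F = 5.420 + (1.496 − 1)/0.1845 + (1.486 − 1)/15.35 + (5.728 − 1)/1845 = 8.144
NF = 10 log₁₀(8.144) = 9.11 dB

9.11 dB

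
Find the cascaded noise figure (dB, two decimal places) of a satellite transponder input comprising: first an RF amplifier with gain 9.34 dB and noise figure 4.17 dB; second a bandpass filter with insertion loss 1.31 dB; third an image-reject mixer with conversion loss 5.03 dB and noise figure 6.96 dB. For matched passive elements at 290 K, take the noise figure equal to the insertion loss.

5.16 dB

Convert to linear (a loss of L dB is a gain of −L dB): F_i = 10^(NF_i/10), G_i = 10^(G_i,dB/10)
  Stage 1: F_1 = 10^(4.17/10) = 2.612, G_1 = 10^(9.34/10) = 8.590
  Stage 2: F_2 = 10^(1.31/10) = 1.352, G_2 = 10^(−1.31/10) = 0.7396
  Stage 3: F_3 = 10^(6.96/10) = 4.966, G_3 = 10^(−5.03/10) = 0.3141
Friis cascade:
  F = 2.612 + (1.352 − 1)/8.590 + (4.966 − 1)/6.353 = 3.277
NF = 10 log₁₀(3.277) = 5.16 dB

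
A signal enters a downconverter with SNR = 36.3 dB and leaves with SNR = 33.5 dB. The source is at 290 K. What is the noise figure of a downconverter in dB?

2.8 dB

NF (dB) = SNR_in(dB) − SNR_out(dB) when the source is at T₀
NF = 36.3 − 33.5 = 2.8 dB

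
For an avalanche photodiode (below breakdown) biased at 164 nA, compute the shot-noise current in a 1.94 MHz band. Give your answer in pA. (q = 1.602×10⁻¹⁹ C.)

I_n = √(2qI·B)
2qI·B = 2 × 1.602×10⁻¹⁹ × 1.64×10⁻⁷ × 1.94×10⁶ = 1.02×10⁻¹⁹ A²
I_n = √(1.02×10⁻¹⁹) = 3.19×10⁻¹⁰ A = 319 pA

319 pA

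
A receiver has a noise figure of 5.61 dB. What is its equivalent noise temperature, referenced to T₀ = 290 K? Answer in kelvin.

F = 10^(5.61/10) = 3.63915
T_e = (F − 1)·T₀ = (3.63915 − 1) × 290 = 765 K

765 K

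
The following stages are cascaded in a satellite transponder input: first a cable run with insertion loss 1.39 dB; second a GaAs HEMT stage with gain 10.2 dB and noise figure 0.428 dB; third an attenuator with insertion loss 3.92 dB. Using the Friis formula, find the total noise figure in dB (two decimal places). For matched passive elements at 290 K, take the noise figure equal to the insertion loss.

Convert to linear (a loss of L dB is a gain of −L dB): F_i = 10^(NF_i/10), G_i = 10^(G_i,dB/10)
  Stage 1: F_1 = 10^(1.39/10) = 1.377, G_1 = 10^(−1.39/10) = 0.7261
  Stage 2: F_2 = 10^(0.428/10) = 1.104, G_2 = 10^(10.2/10) = 10.47
  Stage 3: F_3 = 10^(3.92/10) = 2.466, G_3 = 10^(−3.92/10) = 0.4055
Friis cascade:
  F = 1.377 + (1.104 − 1)/0.7261 + (2.466 − 1)/7.603 = 1.713
NF = 10 log₁₀(1.713) = 2.34 dB

2.34 dB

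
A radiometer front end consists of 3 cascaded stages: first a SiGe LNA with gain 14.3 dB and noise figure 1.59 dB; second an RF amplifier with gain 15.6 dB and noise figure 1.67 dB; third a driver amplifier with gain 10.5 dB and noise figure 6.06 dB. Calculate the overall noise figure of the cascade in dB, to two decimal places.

Convert to linear (a loss of L dB is a gain of −L dB): F_i = 10^(NF_i/10), G_i = 10^(G_i,dB/10)
  Stage 1: F_1 = 10^(1.59/10) = 1.442, G_1 = 10^(14.3/10) = 26.92
  Stage 2: F_2 = 10^(1.67/10) = 1.469, G_2 = 10^(15.6/10) = 36.31
  Stage 3: F_3 = 10^(6.06/10) = 4.036, G_3 = 10^(10.5/10) = 11.22
Friis cascade:
  F = 1.442 + (1.469 − 1)/26.92 + (4.036 − 1)/977.2 = 1.463
NF = 10 log₁₀(1.463) = 1.65 dB

1.65 dB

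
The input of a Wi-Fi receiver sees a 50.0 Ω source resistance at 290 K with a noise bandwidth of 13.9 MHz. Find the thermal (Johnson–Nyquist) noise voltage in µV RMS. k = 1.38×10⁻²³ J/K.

V_n = √(4kTRB)
4kTRB = 4 × 1.38×10⁻²³ × 290 × 5.00×10¹ × 1.39×10⁷ = 1.11×10⁻¹¹ V²
V_n = √(1.11×10⁻¹¹) = 3.34×10⁻⁶ V = 3.34 µV

3.34 µV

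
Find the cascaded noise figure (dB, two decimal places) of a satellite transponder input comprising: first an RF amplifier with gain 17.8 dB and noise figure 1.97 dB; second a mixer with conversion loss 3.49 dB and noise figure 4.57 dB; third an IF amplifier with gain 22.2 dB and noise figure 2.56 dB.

2.13 dB

Convert to linear (a loss of L dB is a gain of −L dB): F_i = 10^(NF_i/10), G_i = 10^(G_i,dB/10)
  Stage 1: F_1 = 10^(1.97/10) = 1.574, G_1 = 10^(17.8/10) = 60.26
  Stage 2: F_2 = 10^(4.57/10) = 2.864, G_2 = 10^(−3.49/10) = 0.4477
  Stage 3: F_3 = 10^(2.56/10) = 1.803, G_3 = 10^(22.2/10) = 166.0
Friis cascade:
  F = 1.574 + (2.864 − 1)/60.26 + (1.803 − 1)/26.98 = 1.635
NF = 10 log₁₀(1.635) = 2.13 dB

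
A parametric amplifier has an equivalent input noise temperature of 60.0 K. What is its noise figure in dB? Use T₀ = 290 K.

F = 1 + T_e/T₀ = 1 + 60.0/290 = 1.2069
NF = 10 log₁₀(1.2069) = 0.817 dB

0.817 dB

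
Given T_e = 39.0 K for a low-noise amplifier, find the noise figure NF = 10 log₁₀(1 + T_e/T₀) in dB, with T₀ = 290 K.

0.548 dB

F = 1 + T_e/T₀ = 1 + 39.0/290 = 1.13448
NF = 10 log₁₀(1.13448) = 0.548 dB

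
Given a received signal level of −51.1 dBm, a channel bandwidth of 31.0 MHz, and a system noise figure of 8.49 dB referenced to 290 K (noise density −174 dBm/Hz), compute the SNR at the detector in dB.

39.5 dB

Noise floor: N = −174 + 10 log₁₀(B) + NF
10 log₁₀(3.10×10⁷) = 74.91 dB
N = −174 + 74.91 + 8.49 = −90.60 dBm
SNR = P_sig − N = −51.1 − (−90.60) = 39.50 dB → 39.5 dB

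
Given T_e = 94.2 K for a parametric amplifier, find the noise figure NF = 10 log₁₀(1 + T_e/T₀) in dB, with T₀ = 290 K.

1.22 dB

F = 1 + T_e/T₀ = 1 + 94.2/290 = 1.32483
NF = 10 log₁₀(1.32483) = 1.22 dB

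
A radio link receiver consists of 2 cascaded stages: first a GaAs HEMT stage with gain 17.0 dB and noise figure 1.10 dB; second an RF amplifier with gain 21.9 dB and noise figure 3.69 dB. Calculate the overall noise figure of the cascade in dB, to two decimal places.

Convert to linear (a loss of L dB is a gain of −L dB): F_i = 10^(NF_i/10), G_i = 10^(G_i,dB/10)
  Stage 1: F_1 = 10^(1.10/10) = 1.288, G_1 = 10^(17.0/10) = 50.12
  Stage 2: F_2 = 10^(3.69/10) = 2.339, G_2 = 10^(21.9/10) = 154.9
Friis cascade:
  F = 1.288 + (2.339 − 1)/50.12 = 1.315
NF = 10 log₁₀(1.315) = 1.19 dB

1.19 dB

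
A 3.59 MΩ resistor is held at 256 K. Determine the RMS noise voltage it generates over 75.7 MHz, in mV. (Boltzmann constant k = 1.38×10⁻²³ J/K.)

1.96 mV

V_n = √(4kTRB)
4kTRB = 4 × 1.38×10⁻²³ × 256 × 3.59×10⁶ × 7.57×10⁷ = 3.84×10⁻⁶ V²
V_n = √(3.84×10⁻⁶) = 1.96×10⁻³ V = 1.96 mV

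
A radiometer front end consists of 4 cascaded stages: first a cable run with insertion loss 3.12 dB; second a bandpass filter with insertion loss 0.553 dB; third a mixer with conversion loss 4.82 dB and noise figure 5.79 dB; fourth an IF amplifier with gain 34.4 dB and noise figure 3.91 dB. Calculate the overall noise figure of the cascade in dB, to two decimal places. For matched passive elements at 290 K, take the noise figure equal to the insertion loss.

Convert to linear (a loss of L dB is a gain of −L dB): F_i = 10^(NF_i/10), G_i = 10^(G_i,dB/10)
  Stage 1: F_1 = 10^(3.12/10) = 2.051, G_1 = 10^(−3.12/10) = 0.4875
  Stage 2: F_2 = 10^(0.553/10) = 1.136, G_2 = 10^(−0.553/10) = 0.8804
  Stage 3: F_3 = 10^(5.79/10) = 3.793, G_3 = 10^(−4.82/10) = 0.3296
  Stage 4: F_4 = 10^(3.91/10) = 2.460, G_4 = 10^(34.4/10) = 2754
Friis cascade:
  F = 2.051 + (1.136 − 1)/0.4875 + (3.793 − 1)/0.4292 + (2.460 − 1)/0.1415 = 19.16
NF = 10 log₁₀(19.16) = 12.82 dB

12.82 dB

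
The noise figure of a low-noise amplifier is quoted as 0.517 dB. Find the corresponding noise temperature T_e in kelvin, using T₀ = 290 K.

36.7 K

F = 10^(0.517/10) = 1.12642
T_e = (F − 1)·T₀ = (1.12642 − 1) × 290 = 36.7 K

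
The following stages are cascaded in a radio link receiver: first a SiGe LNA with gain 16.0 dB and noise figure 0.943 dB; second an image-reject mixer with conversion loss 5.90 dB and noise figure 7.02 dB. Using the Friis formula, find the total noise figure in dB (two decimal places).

Convert to linear (a loss of L dB is a gain of −L dB): F_i = 10^(NF_i/10), G_i = 10^(G_i,dB/10)
  Stage 1: F_1 = 10^(0.943/10) = 1.243, G_1 = 10^(16.0/10) = 39.81
  Stage 2: F_2 = 10^(7.02/10) = 5.035, G_2 = 10^(−5.90/10) = 0.2570
Friis cascade:
  F = 1.243 + (5.035 − 1)/39.81 = 1.344
NF = 10 log₁₀(1.344) = 1.28 dB

1.28 dB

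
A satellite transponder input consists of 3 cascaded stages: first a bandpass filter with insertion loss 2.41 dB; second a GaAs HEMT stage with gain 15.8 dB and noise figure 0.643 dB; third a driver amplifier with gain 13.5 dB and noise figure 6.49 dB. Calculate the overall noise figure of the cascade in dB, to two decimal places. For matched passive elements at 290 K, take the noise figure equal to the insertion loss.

3.38 dB

Convert to linear (a loss of L dB is a gain of −L dB): F_i = 10^(NF_i/10), G_i = 10^(G_i,dB/10)
  Stage 1: F_1 = 10^(2.41/10) = 1.742, G_1 = 10^(−2.41/10) = 0.5741
  Stage 2: F_2 = 10^(0.643/10) = 1.160, G_2 = 10^(15.8/10) = 38.02
  Stage 3: F_3 = 10^(6.49/10) = 4.457, G_3 = 10^(13.5/10) = 22.39
Friis cascade:
  F = 1.742 + (1.160 − 1)/0.5741 + (4.457 − 1)/21.83 = 2.178
NF = 10 log₁₀(2.178) = 3.38 dB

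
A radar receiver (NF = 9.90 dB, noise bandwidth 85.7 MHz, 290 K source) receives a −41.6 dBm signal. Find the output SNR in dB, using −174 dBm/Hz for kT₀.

43.2 dB

Noise floor: N = −174 + 10 log₁₀(B) + NF
10 log₁₀(8.57×10⁷) = 79.33 dB
N = −174 + 79.33 + 9.90 = −84.77 dBm
SNR = P_sig − N = −41.6 − (−84.77) = 43.17 dB → 43.2 dB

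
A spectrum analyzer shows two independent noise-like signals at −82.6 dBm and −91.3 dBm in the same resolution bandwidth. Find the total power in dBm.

−82.1 dBm

Convert to linear, add, convert back:
P₁ = 5.50×10⁻¹² W, P₂ = 7.41×10⁻¹³ W
P_tot = 6.24×10⁻¹² W → 10 log₁₀(P_tot / 10⁻³) = −82.1 dBm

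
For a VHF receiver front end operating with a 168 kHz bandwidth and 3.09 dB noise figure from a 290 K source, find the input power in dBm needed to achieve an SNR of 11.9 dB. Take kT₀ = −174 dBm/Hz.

Sensitivity = −174 + 10 log₁₀(B) + NF + SNR_min
= −174 + 52.25 + 3.09 + 11.9
= −106.76 dBm → −106.8 dBm

−106.8 dBm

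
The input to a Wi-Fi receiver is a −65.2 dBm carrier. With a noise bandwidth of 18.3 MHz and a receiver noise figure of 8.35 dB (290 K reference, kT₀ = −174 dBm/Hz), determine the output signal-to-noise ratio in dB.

Noise floor: N = −174 + 10 log₁₀(B) + NF
10 log₁₀(1.83×10⁷) = 72.62 dB
N = −174 + 72.62 + 8.35 = −93.03 dBm
SNR = P_sig − N = −65.2 − (−93.03) = 27.83 dB → 27.8 dB

27.8 dB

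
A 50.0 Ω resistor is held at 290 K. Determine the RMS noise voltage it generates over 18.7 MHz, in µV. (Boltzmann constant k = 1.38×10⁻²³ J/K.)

V_n = √(4kTRB)
4kTRB = 4 × 1.38×10⁻²³ × 290 × 5.00×10¹ × 1.87×10⁷ = 1.50×10⁻¹¹ V²
V_n = √(1.50×10⁻¹¹) = 3.87×10⁻⁶ V = 3.87 µV

3.87 µV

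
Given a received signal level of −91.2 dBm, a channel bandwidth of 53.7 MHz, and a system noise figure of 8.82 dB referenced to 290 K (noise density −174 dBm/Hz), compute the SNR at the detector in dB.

−3.3 dB

Noise floor: N = −174 + 10 log₁₀(B) + NF
10 log₁₀(5.37×10⁷) = 77.3 dB
N = −174 + 77.3 + 8.82 = −87.88 dBm
SNR = P_sig − N = −91.2 − (−87.88) = −3.32 dB → −3.3 dB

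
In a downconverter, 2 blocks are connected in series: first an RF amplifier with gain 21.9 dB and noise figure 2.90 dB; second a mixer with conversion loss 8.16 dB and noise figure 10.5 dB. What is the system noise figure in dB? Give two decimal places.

3.04 dB

Convert to linear (a loss of L dB is a gain of −L dB): F_i = 10^(NF_i/10), G_i = 10^(G_i,dB/10)
  Stage 1: F_1 = 10^(2.90/10) = 1.950, G_1 = 10^(21.9/10) = 154.9
  Stage 2: F_2 = 10^(10.5/10) = 11.22, G_2 = 10^(−8.16/10) = 0.1528
Friis cascade:
  F = 1.950 + (11.22 − 1)/154.9 = 2.016
NF = 10 log₁₀(2.016) = 3.04 dB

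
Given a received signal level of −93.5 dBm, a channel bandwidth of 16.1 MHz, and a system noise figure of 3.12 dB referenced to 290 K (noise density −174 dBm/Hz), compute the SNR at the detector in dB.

5.3 dB

Noise floor: N = −174 + 10 log₁₀(B) + NF
10 log₁₀(1.61×10⁷) = 72.07 dB
N = −174 + 72.07 + 3.12 = −98.81 dBm
SNR = P_sig − N = −93.5 − (−98.81) = 5.31 dB → 5.3 dB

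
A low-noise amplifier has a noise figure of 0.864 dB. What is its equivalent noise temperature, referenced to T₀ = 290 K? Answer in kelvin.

63.8 K

F = 10^(0.864/10) = 1.22011
T_e = (F − 1)·T₀ = (1.22011 − 1) × 290 = 63.8 K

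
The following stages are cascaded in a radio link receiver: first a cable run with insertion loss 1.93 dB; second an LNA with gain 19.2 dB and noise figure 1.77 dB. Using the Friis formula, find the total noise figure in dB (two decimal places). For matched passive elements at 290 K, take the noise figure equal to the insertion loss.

Convert to linear (a loss of L dB is a gain of −L dB): F_i = 10^(NF_i/10), G_i = 10^(G_i,dB/10)
  Stage 1: F_1 = 10^(1.93/10) = 1.560, G_1 = 10^(−1.93/10) = 0.6412
  Stage 2: F_2 = 10^(1.77/10) = 1.503, G_2 = 10^(19.2/10) = 83.18
Friis cascade:
  F = 1.560 + (1.503 − 1)/0.6412 = 2.344
NF = 10 log₁₀(2.344) = 3.70 dB

3.70 dB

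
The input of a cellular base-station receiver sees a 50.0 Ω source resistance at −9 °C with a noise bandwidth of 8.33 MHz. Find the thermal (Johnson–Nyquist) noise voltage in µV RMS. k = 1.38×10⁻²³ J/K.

T = −9 °C + 273.15 = 264.15 K
V_n = √(4kTRB)
4kTRB = 4 × 1.38×10⁻²³ × 264.15 × 5.00×10¹ × 8.33×10⁶ = 6.07×10⁻¹² V²
V_n = √(6.07×10⁻¹²) = 2.46×10⁻⁶ V = 2.46 µV

2.46 µV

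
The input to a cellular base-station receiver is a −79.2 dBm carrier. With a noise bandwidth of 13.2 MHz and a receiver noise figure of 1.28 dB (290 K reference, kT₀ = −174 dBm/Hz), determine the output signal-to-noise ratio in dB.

22.3 dB

Noise floor: N = −174 + 10 log₁₀(B) + NF
10 log₁₀(1.32×10⁷) = 71.21 dB
N = −174 + 71.21 + 1.28 = −101.51 dBm
SNR = P_sig − N = −79.2 − (−101.51) = 22.31 dB → 22.3 dB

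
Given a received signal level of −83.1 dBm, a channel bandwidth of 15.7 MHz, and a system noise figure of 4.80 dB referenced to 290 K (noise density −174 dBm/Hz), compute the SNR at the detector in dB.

Noise floor: N = −174 + 10 log₁₀(B) + NF
10 log₁₀(1.57×10⁷) = 71.96 dB
N = −174 + 71.96 + 4.80 = −97.24 dBm
SNR = P_sig − N = −83.1 − (−97.24) = 14.14 dB → 14.1 dB

14.1 dB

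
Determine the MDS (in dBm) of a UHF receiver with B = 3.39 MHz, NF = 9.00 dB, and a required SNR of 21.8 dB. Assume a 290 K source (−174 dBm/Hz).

Sensitivity = −174 + 10 log₁₀(B) + NF + SNR_min
= −174 + 65.3 + 9.00 + 21.8
= −77.90 dBm → −77.9 dBm

−77.9 dBm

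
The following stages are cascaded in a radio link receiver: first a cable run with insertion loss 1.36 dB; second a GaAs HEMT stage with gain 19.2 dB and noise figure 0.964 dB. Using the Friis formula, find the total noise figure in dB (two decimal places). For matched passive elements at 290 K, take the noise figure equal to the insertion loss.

2.32 dB

Convert to linear (a loss of L dB is a gain of −L dB): F_i = 10^(NF_i/10), G_i = 10^(G_i,dB/10)
  Stage 1: F_1 = 10^(1.36/10) = 1.368, G_1 = 10^(−1.36/10) = 0.7311
  Stage 2: F_2 = 10^(0.964/10) = 1.249, G_2 = 10^(19.2/10) = 83.18
Friis cascade:
  F = 1.368 + (1.249 − 1)/0.7311 = 1.708
NF = 10 log₁₀(1.708) = 2.32 dB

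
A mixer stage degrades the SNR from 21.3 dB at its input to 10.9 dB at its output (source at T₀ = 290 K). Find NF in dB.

NF (dB) = SNR_in(dB) − SNR_out(dB) when the source is at T₀
NF = 21.3 − 10.9 = 10.4 dB

10.4 dB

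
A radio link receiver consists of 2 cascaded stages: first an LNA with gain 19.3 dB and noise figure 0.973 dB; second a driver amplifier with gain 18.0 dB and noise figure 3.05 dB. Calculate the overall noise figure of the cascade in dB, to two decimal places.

1.01 dB

Convert to linear (a loss of L dB is a gain of −L dB): F_i = 10^(NF_i/10), G_i = 10^(G_i,dB/10)
  Stage 1: F_1 = 10^(0.973/10) = 1.251, G_1 = 10^(19.3/10) = 85.11
  Stage 2: F_2 = 10^(3.05/10) = 2.018, G_2 = 10^(18.0/10) = 63.10
Friis cascade:
  F = 1.251 + (2.018 − 1)/85.11 = 1.263
NF = 10 log₁₀(1.263) = 1.01 dB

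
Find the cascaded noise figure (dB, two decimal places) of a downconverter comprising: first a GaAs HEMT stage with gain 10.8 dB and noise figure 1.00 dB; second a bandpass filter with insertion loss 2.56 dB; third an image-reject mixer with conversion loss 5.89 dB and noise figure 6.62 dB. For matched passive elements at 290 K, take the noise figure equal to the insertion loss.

Convert to linear (a loss of L dB is a gain of −L dB): F_i = 10^(NF_i/10), G_i = 10^(G_i,dB/10)
  Stage 1: F_1 = 10^(1.00/10) = 1.259, G_1 = 10^(10.8/10) = 12.02
  Stage 2: F_2 = 10^(2.56/10) = 1.803, G_2 = 10^(−2.56/10) = 0.5546
  Stage 3: F_3 = 10^(6.62/10) = 4.592, G_3 = 10^(−5.89/10) = 0.2576
Friis cascade:
  F = 1.259 + (1.803 − 1)/12.02 + (4.592 − 1)/6.668 = 1.864
NF = 10 log₁₀(1.864) = 2.71 dB

2.71 dB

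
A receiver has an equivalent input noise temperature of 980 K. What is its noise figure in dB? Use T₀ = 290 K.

6.41 dB

F = 1 + T_e/T₀ = 1 + 980/290 = 4.37931
NF = 10 log₁₀(4.37931) = 6.41 dB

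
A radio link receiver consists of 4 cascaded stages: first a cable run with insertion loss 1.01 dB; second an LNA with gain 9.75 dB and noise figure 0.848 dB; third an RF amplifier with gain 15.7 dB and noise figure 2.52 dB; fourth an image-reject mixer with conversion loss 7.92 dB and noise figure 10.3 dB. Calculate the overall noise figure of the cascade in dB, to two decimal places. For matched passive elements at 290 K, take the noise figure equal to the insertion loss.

Convert to linear (a loss of L dB is a gain of −L dB): F_i = 10^(NF_i/10), G_i = 10^(G_i,dB/10)
  Stage 1: F_1 = 10^(1.01/10) = 1.262, G_1 = 10^(−1.01/10) = 0.7925
  Stage 2: F_2 = 10^(0.848/10) = 1.216, G_2 = 10^(9.75/10) = 9.441
  Stage 3: F_3 = 10^(2.52/10) = 1.786, G_3 = 10^(15.7/10) = 37.15
  Stage 4: F_4 = 10^(10.3/10) = 10.72, G_4 = 10^(−7.92/10) = 0.1614
Friis cascade:
  F = 1.262 + (1.216 − 1)/0.7925 + (1.786 − 1)/7.482 + (10.72 − 1)/278.0 = 1.674
NF = 10 log₁₀(1.674) = 2.24 dB

2.24 dB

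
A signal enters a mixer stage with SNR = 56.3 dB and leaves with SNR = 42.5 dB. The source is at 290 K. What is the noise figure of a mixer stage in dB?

NF (dB) = SNR_in(dB) − SNR_out(dB) when the source is at T₀
NF = 56.3 − 42.5 = 13.8 dB

13.8 dB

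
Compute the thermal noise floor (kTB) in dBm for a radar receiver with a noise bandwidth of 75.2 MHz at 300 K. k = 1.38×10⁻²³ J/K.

P_n = kTB = 1.38×10⁻²³ × 300 × 7.52×10⁷ = 3.11×10⁻¹³ W
In dBm: 10 log₁₀(3.11×10⁻¹³ / 10⁻³) = −95.1 dBm

−95.1 dBm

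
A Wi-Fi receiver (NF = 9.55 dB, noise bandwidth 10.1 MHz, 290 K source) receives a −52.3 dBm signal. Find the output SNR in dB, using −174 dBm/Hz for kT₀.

Noise floor: N = −174 + 10 log₁₀(B) + NF
10 log₁₀(1.01×10⁷) = 70.04 dB
N = −174 + 70.04 + 9.55 = −94.41 dBm
SNR = P_sig − N = −52.3 − (−94.41) = 42.11 dB → 42.1 dB

42.1 dB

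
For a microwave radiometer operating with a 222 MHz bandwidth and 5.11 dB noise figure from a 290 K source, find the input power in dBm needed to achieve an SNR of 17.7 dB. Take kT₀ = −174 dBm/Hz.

−67.7 dBm

Sensitivity = −174 + 10 log₁₀(B) + NF + SNR_min
= −174 + 83.46 + 5.11 + 17.7
= −67.73 dBm → −67.7 dBm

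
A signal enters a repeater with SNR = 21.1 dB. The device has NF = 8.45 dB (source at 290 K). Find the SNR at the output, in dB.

By definition F = SNR_in/SNR_out, so in dB: SNR_out = SNR_in − NF
SNR_out = 21.1 − 8.45 = 12.65 dB

12.65 dB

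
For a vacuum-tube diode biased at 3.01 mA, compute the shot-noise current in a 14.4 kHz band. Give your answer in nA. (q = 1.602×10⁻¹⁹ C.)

I_n = √(2qI·B)
2qI·B = 2 × 1.602×10⁻¹⁹ × 3.01×10⁻³ × 1.44×10⁴ = 1.39×10⁻¹⁷ A²
I_n = √(1.39×10⁻¹⁷) = 3.73×10⁻⁹ A = 3.73 nA

3.73 nA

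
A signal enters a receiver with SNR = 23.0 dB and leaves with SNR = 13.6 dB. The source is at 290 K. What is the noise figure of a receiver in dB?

NF (dB) = SNR_in(dB) − SNR_out(dB) when the source is at T₀
NF = 23.0 − 13.6 = 9.4 dB

9.4 dB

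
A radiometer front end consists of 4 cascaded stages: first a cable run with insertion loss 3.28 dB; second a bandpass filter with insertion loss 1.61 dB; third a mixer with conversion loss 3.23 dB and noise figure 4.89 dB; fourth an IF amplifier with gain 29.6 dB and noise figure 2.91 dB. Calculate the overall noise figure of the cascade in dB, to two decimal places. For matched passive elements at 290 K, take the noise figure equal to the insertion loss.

11.96 dB

Convert to linear (a loss of L dB is a gain of −L dB): F_i = 10^(NF_i/10), G_i = 10^(G_i,dB/10)
  Stage 1: F_1 = 10^(3.28/10) = 2.128, G_1 = 10^(−3.28/10) = 0.4699
  Stage 2: F_2 = 10^(1.61/10) = 1.449, G_2 = 10^(−1.61/10) = 0.6902
  Stage 3: F_3 = 10^(4.89/10) = 3.083, G_3 = 10^(−3.23/10) = 0.4753
  Stage 4: F_4 = 10^(2.91/10) = 1.954, G_4 = 10^(29.6/10) = 912.0
Friis cascade:
  F = 2.128 + (1.449 − 1)/0.4699 + (3.083 − 1)/0.3243 + (1.954 − 1)/0.1542 = 15.70
NF = 10 log₁₀(15.70) = 11.96 dB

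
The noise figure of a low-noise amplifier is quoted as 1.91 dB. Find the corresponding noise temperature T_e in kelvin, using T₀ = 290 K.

160 K

F = 10^(1.91/10) = 1.55239
T_e = (F − 1)·T₀ = (1.55239 − 1) × 290 = 160 K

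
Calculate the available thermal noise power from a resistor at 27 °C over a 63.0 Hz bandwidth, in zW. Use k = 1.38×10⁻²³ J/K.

T = 27 °C + 273.15 = 300.15 K
P_n = kTB = 1.38×10⁻²³ × 300.15 × 6.30×10¹ = 2.61×10⁻¹⁹ W = 261 zW

261 zW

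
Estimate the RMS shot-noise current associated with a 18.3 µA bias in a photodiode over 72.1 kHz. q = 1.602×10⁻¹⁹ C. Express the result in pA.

650 pA

I_n = √(2qI·B)
2qI·B = 2 × 1.602×10⁻¹⁹ × 1.83×10⁻⁵ × 7.21×10⁴ = 4.23×10⁻¹⁹ A²
I_n = √(4.23×10⁻¹⁹) = 6.50×10⁻¹⁰ A = 650 pA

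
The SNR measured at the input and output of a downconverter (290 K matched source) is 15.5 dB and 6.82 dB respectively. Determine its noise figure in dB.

8.68 dB

NF (dB) = SNR_in(dB) − SNR_out(dB) when the source is at T₀
NF = 15.5 − 6.82 = 8.68 dB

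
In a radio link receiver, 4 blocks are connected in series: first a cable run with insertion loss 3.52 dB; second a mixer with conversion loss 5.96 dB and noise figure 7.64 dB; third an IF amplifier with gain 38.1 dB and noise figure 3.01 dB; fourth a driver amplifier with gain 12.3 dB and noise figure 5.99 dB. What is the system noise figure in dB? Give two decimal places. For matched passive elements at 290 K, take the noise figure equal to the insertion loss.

Convert to linear (a loss of L dB is a gain of −L dB): F_i = 10^(NF_i/10), G_i = 10^(G_i,dB/10)
  Stage 1: F_1 = 10^(3.52/10) = 2.249, G_1 = 10^(−3.52/10) = 0.4446
  Stage 2: F_2 = 10^(7.64/10) = 5.808, G_2 = 10^(−5.96/10) = 0.2535
  Stage 3: F_3 = 10^(3.01/10) = 2.000, G_3 = 10^(38.1/10) = 6457
  Stage 4: F_4 = 10^(5.99/10) = 3.972, G_4 = 10^(12.3/10) = 16.98
Friis cascade:
  F = 2.249 + (5.808 − 1)/0.4446 + (2.000 − 1)/0.1127 + (3.972 − 1)/727.8 = 21.94
NF = 10 log₁₀(21.94) = 13.41 dB

13.41 dB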